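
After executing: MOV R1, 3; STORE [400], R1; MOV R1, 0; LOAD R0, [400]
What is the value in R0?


Register and memory trace:
  MOV R1, 3  → R1 = 3
  STORE [400], R1  → mem[400] = 3
  MOV R1, 0  → R1 = 0
  LOAD R0, [400]  → R0 = mem[400] = 3
Final: R0 = 3

3


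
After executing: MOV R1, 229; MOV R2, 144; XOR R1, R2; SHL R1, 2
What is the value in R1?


Register state trace:
  MOV R1, 229  → R1 = 229 (0b11100101)
  MOV R2, 144  → R2 = 144 (0b10010000)
  XOR R1, R2  → R1 = 229 XOR 144 = 117 (0b01110101)
  SHL R1, 2  → R1 = 117 << 2 = 468
Final: R1 = 468

468


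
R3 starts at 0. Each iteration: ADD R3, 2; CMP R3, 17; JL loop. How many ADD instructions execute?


Loop trace (R3 starts at 0, target 17, step 2):
  ADD #1: R3 = 0 + 2 = 2  → 2 < 17, loop
  ADD #2: R3 = 2 + 2 = 4  → 4 < 17, loop
  ADD #3: R3 = 4 + 2 = 6  → 6 < 17, loop
  ADD #4: R3 = 6 + 2 = 8  → 8 < 17, loop
  ADD #5: R3 = 8 + 2 = 10  → 10 < 17, loop
  ADD #6: R3 = 10 + 2 = 12  → 12 < 17, loop
  ADD #7: R3 = 12 + 2 = 14  → 14 < 17, loop
  ADD #8: R3 = 14 + 2 = 16  → 16 < 17, loop
  ADD #9: R3 = 16 + 2 = 18  → 18 >= 17, exit
Total ADD instructions: 9

9


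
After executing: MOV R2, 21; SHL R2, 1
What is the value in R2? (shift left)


Register state trace:
  MOV R2, 21  → R2 = 21
  SHL R2, 1  → R2 = 21 << 1 = 21 * 2^1 = 42
Final: R2 = 42

42


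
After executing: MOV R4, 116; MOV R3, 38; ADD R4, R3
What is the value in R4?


Register state trace:
  MOV R4, 116  → R4 = 116
  MOV R3, 38  → R3 = 38
  ADD R4, R3  → R4 = 116 + 38 = 154
Final: R4 = 154

154


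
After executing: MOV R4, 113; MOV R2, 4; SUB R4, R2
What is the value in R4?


Register state trace:
  MOV R4, 113  → R4 = 113
  MOV R2, 4  → R2 = 4
  SUB R4, R2  → R4 = 113 - 4 = 109
Final: R4 = 109

109


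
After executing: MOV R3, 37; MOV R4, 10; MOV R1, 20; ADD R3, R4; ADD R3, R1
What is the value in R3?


Register state trace:
  MOV R3, 37  → R3 = 37
  MOV R4, 10  → R4 = 10
  MOV R1, 20  → R1 = 20
  ADD R3, R4  → R3 = 37 + 10 = 47
  ADD R3, R1  → R3 = 47 + 20 = 67
Final: R3 = 67

67


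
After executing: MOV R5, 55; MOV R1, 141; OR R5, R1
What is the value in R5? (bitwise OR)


Register state trace:
  MOV R5, 55  → R5 = 55 (0b00110111)
  MOV R1, 141  → R1 = 141 (0b10001101)
  OR R5, R1   → R5 = 55 OR 141 = 191 (0b10111111)
Final: R5 = 191

191


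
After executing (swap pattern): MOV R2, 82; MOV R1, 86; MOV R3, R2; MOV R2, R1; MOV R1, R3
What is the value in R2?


Register state trace (swap pattern):
  MOV R2, 82  → R2 = 82
  MOV R1, 86  → R1 = 86
  MOV R3, R2  → R3 = 82  (save R2)
  MOV R2, R1  → R2 = 86  (R2 gets R1's value)
  MOV R1, R3  → R1 = 82  (R1 gets saved value)
Final: R2 = 86

86


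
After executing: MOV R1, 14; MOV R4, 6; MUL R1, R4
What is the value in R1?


Register state trace:
  MOV R1, 14  → R1 = 14
  MOV R4, 6  → R4 = 6
  MUL R1, R4  → R1 = 14 * 6 = 84
Final: R1 = 84

84


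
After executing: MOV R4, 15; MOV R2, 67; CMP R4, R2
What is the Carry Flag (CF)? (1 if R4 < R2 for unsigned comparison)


Register state trace:
  MOV R4, 15  → R4 = 15
  MOV R2, 67  → R2 = 67
  CMP R4, R2  → unsigned 15 - 67: borrow occurs
  15 < 67, so CF = 1
CF = 1

1


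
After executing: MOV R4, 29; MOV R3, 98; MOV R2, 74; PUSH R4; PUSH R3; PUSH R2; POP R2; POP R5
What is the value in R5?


Stack trace (top is rightmost):
  MOV R4, 29  → R4 = 29
  MOV R3, 98  → R3 = 98
  MOV R2, 74  → R2 = 74
  PUSH R4  → stack: [29]
  PUSH R3  → stack: [29, 98]
  PUSH R2  → stack: [29, 98, 74]
  POP R2  → R2 = 74, stack: [29, 98]
  POP R5  → R5 = 98, stack: [29]
Final: R5 = 98

98


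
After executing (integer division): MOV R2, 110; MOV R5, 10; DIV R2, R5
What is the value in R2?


Register state trace:
  MOV R2, 110  → R2 = 110
  MOV R5, 10  → R5 = 10
  DIV R2, R5  → R2 = 110 // 10 = 11
Final: R2 = 11

11


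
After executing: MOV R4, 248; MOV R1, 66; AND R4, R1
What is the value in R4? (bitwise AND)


Register state trace:
  MOV R4, 248  → R4 = 248 (0b11111000)
  MOV R1, 66  → R1 = 66 (0b01000010)
  AND R4, R1  → R4 = 248 AND 66 = 64 (0b01000000)
Final: R4 = 64

64


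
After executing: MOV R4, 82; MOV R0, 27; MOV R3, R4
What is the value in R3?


Register state trace:
  MOV R4, 82  → R4 = 82
  MOV R0, 27  → R0 = 27
  MOV R3, R4  → R3 = 82
Final: R3 = 82

82


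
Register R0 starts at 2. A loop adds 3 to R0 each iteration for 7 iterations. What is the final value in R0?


Starting value: R0 = 2
  Iter 1: R0 = 2 + 3 = 5
  Iter 2: R0 = 5 + 3 = 8
  Iter 3: R0 = 8 + 3 = 11
  Iter 4: R0 = 11 + 3 = 14
  Iter 5: R0 = 14 + 3 = 17
  Iter 6: R0 = 17 + 3 = 20
  Iter 7: R0 = 20 + 3 = 23
Final: R0 = 23

23


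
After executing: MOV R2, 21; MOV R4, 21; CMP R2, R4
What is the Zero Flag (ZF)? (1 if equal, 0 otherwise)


Register state trace:
  MOV R2, 21  → R2 = 21
  MOV R4, 21  → R4 = 21
  CMP R2, R4  → computes 21 - 21 = 0
  Result is zero, so values are equal
ZF = 1

1


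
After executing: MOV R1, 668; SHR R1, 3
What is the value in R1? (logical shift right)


Register state trace:
  MOV R1, 668  → R1 = 668
  SHR R1, 3  → R1 = 668 >> 3 = 668 // 2^3 = 83
Final: R1 = 83

83


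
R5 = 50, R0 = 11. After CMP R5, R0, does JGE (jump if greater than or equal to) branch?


Trace:
  R5 = 50, R0 = 11
  CMP R5, R0  → compares 50 vs 11
  JGE checks: is 50 greater than or equal to 11?
  50 > 11, so condition is true
Branch taken: Yes

Yes


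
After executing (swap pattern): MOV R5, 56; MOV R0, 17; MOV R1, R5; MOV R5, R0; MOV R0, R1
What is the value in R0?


Register state trace (swap pattern):
  MOV R5, 56  → R5 = 56
  MOV R0, 17  → R0 = 17
  MOV R1, R5  → R1 = 56  (save R5)
  MOV R5, R0  → R5 = 17  (R5 gets R0's value)
  MOV R0, R1  → R0 = 56  (R0 gets saved value)
Final: R0 = 56

56


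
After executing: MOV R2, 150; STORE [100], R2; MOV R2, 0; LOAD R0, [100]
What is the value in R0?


Register and memory trace:
  MOV R2, 150  → R2 = 150
  STORE [100], R2  → mem[100] = 150
  MOV R2, 0  → R2 = 0
  LOAD R0, [100]  → R0 = mem[100] = 150
Final: R0 = 150

150


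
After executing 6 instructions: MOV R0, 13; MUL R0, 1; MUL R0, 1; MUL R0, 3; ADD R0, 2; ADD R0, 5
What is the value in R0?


Register state trace:
  MOV R0, 13  → R0 = 13
  MUL R0, 1  → R0 = 13 * 1 = 13
  MUL R0, 1  → R0 = 13 * 1 = 13
  MUL R0, 3  → R0 = 13 * 3 = 39
  ADD R0, 2  → R0 = 39 + 2 = 41
  ADD R0, 5  → R0 = 41 + 5 = 46
Final: R0 = 46

46


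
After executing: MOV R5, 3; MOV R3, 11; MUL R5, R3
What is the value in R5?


Register state trace:
  MOV R5, 3  → R5 = 3
  MOV R3, 11  → R3 = 11
  MUL R5, R3  → R5 = 3 * 11 = 33
Final: R5 = 33

33


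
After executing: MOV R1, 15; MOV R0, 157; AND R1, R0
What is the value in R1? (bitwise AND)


Register state trace:
  MOV R1, 15  → R1 = 15 (0b00001111)
  MOV R0, 157  → R0 = 157 (0b10011101)
  AND R1, R0  → R1 = 15 AND 157 = 13 (0b00001101)
Final: R1 = 13

13


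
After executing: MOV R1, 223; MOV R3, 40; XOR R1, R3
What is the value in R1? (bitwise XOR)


Register state trace:
  MOV R1, 223  → R1 = 223 (0b11011111)
  MOV R3, 40  → R3 = 40 (0b00101000)
  XOR R1, R3  → R1 = 223 XOR 40 = 247 (0b11110111)
Final: R1 = 247

247


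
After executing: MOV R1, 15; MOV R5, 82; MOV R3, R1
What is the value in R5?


Register state trace:
  MOV R1, 15  → R1 = 15
  MOV R5, 82  → R5 = 82
  MOV R3, R1  → R3 = 15
Final: R5 = 82

82


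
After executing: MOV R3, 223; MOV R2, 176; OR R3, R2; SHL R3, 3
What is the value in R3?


Register state trace:
  MOV R3, 223  → R3 = 223 (0b11011111)
  MOV R2, 176  → R2 = 176 (0b10110000)
  OR R3, R2  → R3 = 223 OR 176 = 255 (0b11111111)
  SHL R3, 3  → R3 = 255 << 3 = 2040
Final: R3 = 2040

2040


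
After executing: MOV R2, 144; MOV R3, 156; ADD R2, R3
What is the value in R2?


Register state trace:
  MOV R2, 144  → R2 = 144
  MOV R3, 156  → R3 = 156
  ADD R2, R3  → R2 = 144 + 156 = 300
Final: R2 = 300

300


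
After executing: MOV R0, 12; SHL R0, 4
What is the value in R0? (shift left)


Register state trace:
  MOV R0, 12  → R0 = 12
  SHL R0, 4  → R0 = 12 << 4 = 12 * 2^4 = 192
Final: R0 = 192

192


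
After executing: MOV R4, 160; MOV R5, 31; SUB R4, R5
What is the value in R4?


Register state trace:
  MOV R4, 160  → R4 = 160
  MOV R5, 31  → R5 = 31
  SUB R4, R5  → R4 = 160 - 31 = 129
Final: R4 = 129

129


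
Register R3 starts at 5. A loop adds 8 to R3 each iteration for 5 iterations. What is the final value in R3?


Starting value: R3 = 5
  Iter 1: R3 = 5 + 8 = 13
  Iter 2: R3 = 13 + 8 = 21
  Iter 3: R3 = 21 + 8 = 29
  Iter 4: R3 = 29 + 8 = 37
  Iter 5: R3 = 37 + 8 = 45
Final: R3 = 45

45


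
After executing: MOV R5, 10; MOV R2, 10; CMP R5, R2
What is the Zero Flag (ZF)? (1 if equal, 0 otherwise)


Register state trace:
  MOV R5, 10  → R5 = 10
  MOV R2, 10  → R2 = 10
  CMP R5, R2  → computes 10 - 10 = 0
  Result is zero, so values are equal
ZF = 1

1


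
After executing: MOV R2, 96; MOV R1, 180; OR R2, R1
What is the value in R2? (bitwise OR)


Register state trace:
  MOV R2, 96  → R2 = 96 (0b01100000)
  MOV R1, 180  → R1 = 180 (0b10110100)
  OR R2, R1   → R2 = 96 OR 180 = 244 (0b11110100)
Final: R2 = 244

244


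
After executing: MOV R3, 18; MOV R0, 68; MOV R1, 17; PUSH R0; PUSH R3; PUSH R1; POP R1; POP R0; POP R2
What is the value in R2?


Stack trace (top is rightmost):
  MOV R3, 18  → R3 = 18
  MOV R0, 68  → R0 = 68
  MOV R1, 17  → R1 = 17
  PUSH R0  → stack: [68]
  PUSH R3  → stack: [68, 18]
  PUSH R1  → stack: [68, 18, 17]
  POP R1  → R1 = 17, stack: [68, 18]
  POP R0  → R0 = 18, stack: [68]
  POP R2  → R2 = 68, stack: []
Final: R2 = 68

68


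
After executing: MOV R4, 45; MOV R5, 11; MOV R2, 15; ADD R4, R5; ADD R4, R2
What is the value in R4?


Register state trace:
  MOV R4, 45  → R4 = 45
  MOV R5, 11  → R5 = 11
  MOV R2, 15  → R2 = 15
  ADD R4, R5  → R4 = 45 + 11 = 56
  ADD R4, R2  → R4 = 56 + 15 = 71
Final: R4 = 71

71


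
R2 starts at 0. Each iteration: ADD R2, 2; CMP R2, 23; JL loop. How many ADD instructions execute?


Loop trace (R2 starts at 0, target 23, step 2):
  ADD #1: R2 = 0 + 2 = 2  → 2 < 23, loop
  ADD #2: R2 = 2 + 2 = 4  → 4 < 23, loop
  ADD #3: R2 = 4 + 2 = 6  → 6 < 23, loop
  ADD #4: R2 = 6 + 2 = 8  → 8 < 23, loop
  ADD #5: R2 = 8 + 2 = 10  → 10 < 23, loop
  ADD #6: R2 = 10 + 2 = 12  → 12 < 23, loop
  ADD #7: R2 = 12 + 2 = 14  → 14 < 23, loop
  ADD #8: R2 = 14 + 2 = 16  → 16 < 23, loop
  ADD #9: R2 = 16 + 2 = 18  → 18 < 23, loop
  ADD #10: R2 = 18 + 2 = 20  → 20 < 23, loop
  ADD #11: R2 = 20 + 2 = 22  → 22 < 23, loop
  ADD #12: R2 = 22 + 2 = 24  → 24 >= 23, exit
Total ADD instructions: 12

12


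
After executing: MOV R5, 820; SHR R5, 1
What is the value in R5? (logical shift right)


Register state trace:
  MOV R5, 820  → R5 = 820
  SHR R5, 1  → R5 = 820 >> 1 = 820 // 2^1 = 410
Final: R5 = 410

410


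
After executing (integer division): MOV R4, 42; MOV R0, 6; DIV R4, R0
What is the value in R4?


Register state trace:
  MOV R4, 42  → R4 = 42
  MOV R0, 6  → R0 = 6
  DIV R4, R0  → R4 = 42 // 6 = 7
Final: R4 = 7

7


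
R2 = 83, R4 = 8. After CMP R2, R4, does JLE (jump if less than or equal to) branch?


Trace:
  R2 = 83, R4 = 8
  CMP R2, R4  → compares 83 vs 8
  JLE checks: is 83 less than or equal to 8?
  83 > 8, so condition is false
Branch taken: No

No


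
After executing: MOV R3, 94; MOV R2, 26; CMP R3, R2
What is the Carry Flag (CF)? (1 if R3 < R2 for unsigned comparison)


Register state trace:
  MOV R3, 94  → R3 = 94
  MOV R2, 26  → R2 = 26
  CMP R3, R2  → unsigned 94 - 26: no borrow
  94 >= 26, so CF = 0
CF = 0

0


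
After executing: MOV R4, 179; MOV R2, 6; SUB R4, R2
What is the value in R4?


Register state trace:
  MOV R4, 179  → R4 = 179
  MOV R2, 6  → R2 = 6
  SUB R4, R2  → R4 = 179 - 6 = 173
Final: R4 = 173

173


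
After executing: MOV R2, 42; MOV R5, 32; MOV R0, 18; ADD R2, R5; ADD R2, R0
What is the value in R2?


Register state trace:
  MOV R2, 42  → R2 = 42
  MOV R5, 32  → R5 = 32
  MOV R0, 18  → R0 = 18
  ADD R2, R5  → R2 = 42 + 32 = 74
  ADD R2, R0  → R2 = 74 + 18 = 92
Final: R2 = 92

92


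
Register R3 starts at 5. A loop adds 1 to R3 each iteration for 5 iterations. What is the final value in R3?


Starting value: R3 = 5
  Iter 1: R3 = 5 + 1 = 6
  Iter 2: R3 = 6 + 1 = 7
  Iter 3: R3 = 7 + 1 = 8
  Iter 4: R3 = 8 + 1 = 9
  Iter 5: R3 = 9 + 1 = 10
Final: R3 = 10

10


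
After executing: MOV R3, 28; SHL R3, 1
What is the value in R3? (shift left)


Register state trace:
  MOV R3, 28  → R3 = 28
  SHL R3, 1  → R3 = 28 << 1 = 28 * 2^1 = 56
Final: R3 = 56

56


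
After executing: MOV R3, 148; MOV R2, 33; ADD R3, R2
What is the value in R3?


Register state trace:
  MOV R3, 148  → R3 = 148
  MOV R2, 33  → R2 = 33
  ADD R3, R2  → R3 = 148 + 33 = 181
Final: R3 = 181

181


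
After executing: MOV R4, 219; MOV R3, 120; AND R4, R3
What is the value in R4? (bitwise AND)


Register state trace:
  MOV R4, 219  → R4 = 219 (0b11011011)
  MOV R3, 120  → R3 = 120 (0b01111000)
  AND R4, R3  → R4 = 219 AND 120 = 88 (0b01011000)
Final: R4 = 88

88


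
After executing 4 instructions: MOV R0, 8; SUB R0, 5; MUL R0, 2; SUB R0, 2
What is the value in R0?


Register state trace:
  MOV R0, 8  → R0 = 8
  SUB R0, 5  → R0 = 8 - 5 = 3
  MUL R0, 2  → R0 = 3 * 2 = 6
  SUB R0, 2  → R0 = 6 - 2 = 4
Final: R0 = 4

4


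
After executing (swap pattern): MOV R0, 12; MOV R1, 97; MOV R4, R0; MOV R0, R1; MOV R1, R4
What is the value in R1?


Register state trace (swap pattern):
  MOV R0, 12  → R0 = 12
  MOV R1, 97  → R1 = 97
  MOV R4, R0  → R4 = 12  (save R0)
  MOV R0, R1  → R0 = 97  (R0 gets R1's value)
  MOV R1, R4  → R1 = 12  (R1 gets saved value)
Final: R1 = 12

12


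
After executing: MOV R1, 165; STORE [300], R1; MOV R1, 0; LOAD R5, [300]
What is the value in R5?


Register and memory trace:
  MOV R1, 165  → R1 = 165
  STORE [300], R1  → mem[300] = 165
  MOV R1, 0  → R1 = 0
  LOAD R5, [300]  → R5 = mem[300] = 165
Final: R5 = 165

165


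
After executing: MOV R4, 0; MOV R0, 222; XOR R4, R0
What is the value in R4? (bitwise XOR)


Register state trace:
  MOV R4, 0  → R4 = 0 (0b00000000)
  MOV R0, 222  → R0 = 222 (0b11011110)
  XOR R4, R0  → R4 = 0 XOR 222 = 222 (0b11011110)
Final: R4 = 222

222


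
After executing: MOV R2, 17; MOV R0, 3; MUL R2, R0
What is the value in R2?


Register state trace:
  MOV R2, 17  → R2 = 17
  MOV R0, 3  → R0 = 3
  MUL R2, R0  → R2 = 17 * 3 = 51
Final: R2 = 51

51


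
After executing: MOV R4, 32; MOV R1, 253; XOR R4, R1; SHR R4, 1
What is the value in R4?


Register state trace:
  MOV R4, 32  → R4 = 32 (0b00100000)
  MOV R1, 253  → R1 = 253 (0b11111101)
  XOR R4, R1  → R4 = 32 XOR 253 = 221 (0b11011101)
  SHR R4, 1  → R4 = 221 >> 1 = 110
Final: R4 = 110

110


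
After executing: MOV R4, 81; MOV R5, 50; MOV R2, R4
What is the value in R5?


Register state trace:
  MOV R4, 81  → R4 = 81
  MOV R5, 50  → R5 = 50
  MOV R2, R4  → R2 = 81
Final: R5 = 50

50


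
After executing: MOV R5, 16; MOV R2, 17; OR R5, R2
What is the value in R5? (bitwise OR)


Register state trace:
  MOV R5, 16  → R5 = 16 (0b00010000)
  MOV R2, 17  → R2 = 17 (0b00010001)
  OR R5, R2   → R5 = 16 OR 17 = 17 (0b00010001)
Final: R5 = 17

17


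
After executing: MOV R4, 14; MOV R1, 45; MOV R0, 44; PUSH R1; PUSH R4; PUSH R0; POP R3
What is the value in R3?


Stack trace (top is rightmost):
  MOV R4, 14  → R4 = 14
  MOV R1, 45  → R1 = 45
  MOV R0, 44  → R0 = 44
  PUSH R1  → stack: [45]
  PUSH R4  → stack: [45, 14]
  PUSH R0  → stack: [45, 14, 44]
  POP R3  → R3 = 44, stack: [45, 14]
Final: R3 = 44

44


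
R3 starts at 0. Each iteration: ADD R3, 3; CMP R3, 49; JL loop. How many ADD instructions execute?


Loop trace (R3 starts at 0, target 49, step 3):
  ADD #1: R3 = 0 + 3 = 3  → 3 < 49, loop
  ADD #2: R3 = 3 + 3 = 6  → 6 < 49, loop
  ADD #3: R3 = 6 + 3 = 9  → 9 < 49, loop
  ADD #4: R3 = 9 + 3 = 12  → 12 < 49, loop
  ADD #5: R3 = 12 + 3 = 15  → 15 < 49, loop
  ADD #6: R3 = 15 + 3 = 18  → 18 < 49, loop
  ADD #7: R3 = 18 + 3 = 21  → 21 < 49, loop
  ADD #8: R3 = 21 + 3 = 24  → 24 < 49, loop
  ADD #9: R3 = 24 + 3 = 27  → 27 < 49, loop
  ADD #10: R3 = 27 + 3 = 30  → 30 < 49, loop
  ADD #11: R3 = 30 + 3 = 33  → 33 < 49, loop
  ADD #12: R3 = 33 + 3 = 36  → 36 < 49, loop
  ADD #13: R3 = 36 + 3 = 39  → 39 < 49, loop
  ADD #14: R3 = 39 + 3 = 42  → 42 < 49, loop
  ADD #15: R3 = 42 + 3 = 45  → 45 < 49, loop
  ADD #16: R3 = 45 + 3 = 48  → 48 < 49, loop
  ADD #17: R3 = 48 + 3 = 51  → 51 >= 49, exit
Total ADD instructions: 17

17


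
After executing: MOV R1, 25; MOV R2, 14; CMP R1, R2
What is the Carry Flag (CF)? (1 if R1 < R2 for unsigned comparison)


Register state trace:
  MOV R1, 25  → R1 = 25
  MOV R2, 14  → R2 = 14
  CMP R1, R2  → unsigned 25 - 14: no borrow
  25 >= 14, so CF = 0
CF = 0

0


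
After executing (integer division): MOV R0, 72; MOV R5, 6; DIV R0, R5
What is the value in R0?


Register state trace:
  MOV R0, 72  → R0 = 72
  MOV R5, 6  → R5 = 6
  DIV R0, R5  → R0 = 72 // 6 = 12
Final: R0 = 12

12


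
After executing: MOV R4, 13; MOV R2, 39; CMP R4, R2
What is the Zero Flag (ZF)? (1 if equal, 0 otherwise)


Register state trace:
  MOV R4, 13  → R4 = 13
  MOV R2, 39  → R2 = 39
  CMP R4, R2  → computes 13 - 39 = -26
  Result is nonzero, so values are not equal
ZF = 0

0


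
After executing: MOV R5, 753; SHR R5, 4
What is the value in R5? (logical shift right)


Register state trace:
  MOV R5, 753  → R5 = 753
  SHR R5, 4  → R5 = 753 >> 4 = 753 // 2^4 = 47
Final: R5 = 47

47


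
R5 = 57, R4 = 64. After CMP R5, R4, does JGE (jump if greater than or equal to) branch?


Trace:
  R5 = 57, R4 = 64
  CMP R5, R4  → compares 57 vs 64
  JGE checks: is 57 greater than or equal to 64?
  57 < 64, so condition is false
Branch taken: No

No


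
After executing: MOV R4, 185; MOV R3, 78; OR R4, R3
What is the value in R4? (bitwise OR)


Register state trace:
  MOV R4, 185  → R4 = 185 (0b10111001)
  MOV R3, 78  → R3 = 78 (0b01001110)
  OR R4, R3   → R4 = 185 OR 78 = 255 (0b11111111)
Final: R4 = 255

255


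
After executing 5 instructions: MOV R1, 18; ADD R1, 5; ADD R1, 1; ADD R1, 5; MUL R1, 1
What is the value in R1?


Register state trace:
  MOV R1, 18  → R1 = 18
  ADD R1, 5  → R1 = 18 + 5 = 23
  ADD R1, 1  → R1 = 23 + 1 = 24
  ADD R1, 5  → R1 = 24 + 5 = 29
  MUL R1, 1  → R1 = 29 * 1 = 29
Final: R1 = 29

29


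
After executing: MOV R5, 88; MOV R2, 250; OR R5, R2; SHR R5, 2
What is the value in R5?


Register state trace:
  MOV R5, 88  → R5 = 88 (0b01011000)
  MOV R2, 250  → R2 = 250 (0b11111010)
  OR R5, R2  → R5 = 88 OR 250 = 250 (0b11111010)
  SHR R5, 2  → R5 = 250 >> 2 = 62
Final: R5 = 62

62


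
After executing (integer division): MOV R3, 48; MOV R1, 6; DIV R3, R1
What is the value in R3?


Register state trace:
  MOV R3, 48  → R3 = 48
  MOV R1, 6  → R1 = 6
  DIV R3, R1  → R3 = 48 // 6 = 8
Final: R3 = 8

8


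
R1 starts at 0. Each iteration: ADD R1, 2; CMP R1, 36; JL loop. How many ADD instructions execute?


Loop trace (R1 starts at 0, target 36, step 2):
  ADD #1: R1 = 0 + 2 = 2  → 2 < 36, loop
  ADD #2: R1 = 2 + 2 = 4  → 4 < 36, loop
  ADD #3: R1 = 4 + 2 = 6  → 6 < 36, loop
  ADD #4: R1 = 6 + 2 = 8  → 8 < 36, loop
  ADD #5: R1 = 8 + 2 = 10  → 10 < 36, loop
  ADD #6: R1 = 10 + 2 = 12  → 12 < 36, loop
  ADD #7: R1 = 12 + 2 = 14  → 14 < 36, loop
  ADD #8: R1 = 14 + 2 = 16  → 16 < 36, loop
  ADD #9: R1 = 16 + 2 = 18  → 18 < 36, loop
  ADD #10: R1 = 18 + 2 = 20  → 20 < 36, loop
  ADD #11: R1 = 20 + 2 = 22  → 22 < 36, loop
  ADD #12: R1 = 22 + 2 = 24  → 24 < 36, loop
  ADD #13: R1 = 24 + 2 = 26  → 26 < 36, loop
  ADD #14: R1 = 26 + 2 = 28  → 28 < 36, loop
  ADD #15: R1 = 28 + 2 = 30  → 30 < 36, loop
  ADD #16: R1 = 30 + 2 = 32  → 32 < 36, loop
  ADD #17: R1 = 32 + 2 = 34  → 34 < 36, loop
  ADD #18: R1 = 34 + 2 = 36  → 36 >= 36, exit
Total ADD instructions: 18

18


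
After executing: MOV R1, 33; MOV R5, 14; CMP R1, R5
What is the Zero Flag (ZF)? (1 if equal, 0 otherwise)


Register state trace:
  MOV R1, 33  → R1 = 33
  MOV R5, 14  → R5 = 14
  CMP R1, R5  → computes 33 - 14 = 19
  Result is nonzero, so values are not equal
ZF = 0

0


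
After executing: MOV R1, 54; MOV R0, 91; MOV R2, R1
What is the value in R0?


Register state trace:
  MOV R1, 54  → R1 = 54
  MOV R0, 91  → R0 = 91
  MOV R2, R1  → R2 = 54
Final: R0 = 91

91


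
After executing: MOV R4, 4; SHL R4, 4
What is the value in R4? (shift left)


Register state trace:
  MOV R4, 4  → R4 = 4
  SHL R4, 4  → R4 = 4 << 4 = 4 * 2^4 = 64
Final: R4 = 64

64


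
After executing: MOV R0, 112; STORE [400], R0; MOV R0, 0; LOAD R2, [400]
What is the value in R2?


Register and memory trace:
  MOV R0, 112  → R0 = 112
  STORE [400], R0  → mem[400] = 112
  MOV R0, 0  → R0 = 0
  LOAD R2, [400]  → R2 = mem[400] = 112
Final: R2 = 112

112


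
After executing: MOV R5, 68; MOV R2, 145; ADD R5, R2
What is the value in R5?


Register state trace:
  MOV R5, 68  → R5 = 68
  MOV R2, 145  → R2 = 145
  ADD R5, R2  → R5 = 68 + 145 = 213
Final: R5 = 213

213


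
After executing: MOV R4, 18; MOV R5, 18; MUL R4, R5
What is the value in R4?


Register state trace:
  MOV R4, 18  → R4 = 18
  MOV R5, 18  → R5 = 18
  MUL R4, R5  → R4 = 18 * 18 = 324
Final: R4 = 324

324


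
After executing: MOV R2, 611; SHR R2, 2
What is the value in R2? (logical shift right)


Register state trace:
  MOV R2, 611  → R2 = 611
  SHR R2, 2  → R2 = 611 >> 2 = 611 // 2^2 = 152
Final: R2 = 152

152


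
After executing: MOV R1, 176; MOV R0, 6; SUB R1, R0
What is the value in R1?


Register state trace:
  MOV R1, 176  → R1 = 176
  MOV R0, 6  → R0 = 6
  SUB R1, R0  → R1 = 176 - 6 = 170
Final: R1 = 170

170


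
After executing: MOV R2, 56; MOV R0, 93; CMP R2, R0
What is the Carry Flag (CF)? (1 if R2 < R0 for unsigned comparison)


Register state trace:
  MOV R2, 56  → R2 = 56
  MOV R0, 93  → R0 = 93
  CMP R2, R0  → unsigned 56 - 93: borrow occurs
  56 < 93, so CF = 1
CF = 1

1


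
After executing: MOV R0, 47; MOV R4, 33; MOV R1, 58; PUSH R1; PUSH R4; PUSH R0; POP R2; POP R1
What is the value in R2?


Stack trace (top is rightmost):
  MOV R0, 47  → R0 = 47
  MOV R4, 33  → R4 = 33
  MOV R1, 58  → R1 = 58
  PUSH R1  → stack: [58]
  PUSH R4  → stack: [58, 33]
  PUSH R0  → stack: [58, 33, 47]
  POP R2  → R2 = 47, stack: [58, 33]
  POP R1  → R1 = 33, stack: [58]
Final: R2 = 47

47


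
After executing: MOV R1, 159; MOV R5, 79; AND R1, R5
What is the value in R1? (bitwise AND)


Register state trace:
  MOV R1, 159  → R1 = 159 (0b10011111)
  MOV R5, 79  → R5 = 79 (0b01001111)
  AND R1, R5  → R1 = 159 AND 79 = 15 (0b00001111)
Final: R1 = 15

15


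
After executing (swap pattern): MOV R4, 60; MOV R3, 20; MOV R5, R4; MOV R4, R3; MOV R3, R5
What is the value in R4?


Register state trace (swap pattern):
  MOV R4, 60  → R4 = 60
  MOV R3, 20  → R3 = 20
  MOV R5, R4  → R5 = 60  (save R4)
  MOV R4, R3  → R4 = 20  (R4 gets R3's value)
  MOV R3, R5  → R3 = 60  (R3 gets saved value)
Final: R4 = 20

20


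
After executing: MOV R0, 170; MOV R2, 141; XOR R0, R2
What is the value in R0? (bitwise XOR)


Register state trace:
  MOV R0, 170  → R0 = 170 (0b10101010)
  MOV R2, 141  → R2 = 141 (0b10001101)
  XOR R0, R2  → R0 = 170 XOR 141 = 39 (0b00100111)
Final: R0 = 39

39


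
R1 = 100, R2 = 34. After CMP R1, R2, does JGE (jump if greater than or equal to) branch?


Trace:
  R1 = 100, R2 = 34
  CMP R1, R2  → compares 100 vs 34
  JGE checks: is 100 greater than or equal to 34?
  100 > 34, so condition is true
Branch taken: Yes

Yes


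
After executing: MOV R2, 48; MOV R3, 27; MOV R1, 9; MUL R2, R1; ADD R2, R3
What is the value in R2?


Register state trace:
  MOV R2, 48  → R2 = 48
  MOV R3, 27  → R3 = 27
  MOV R1, 9  → R1 = 9
  MUL R2, R1  → R2 = 48 * 9 = 432
  ADD R2, R3  → R2 = 432 + 27 = 459
Final: R2 = 459

459


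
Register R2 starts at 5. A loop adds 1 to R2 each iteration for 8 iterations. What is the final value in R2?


Starting value: R2 = 5
  Iter 1: R2 = 5 + 1 = 6
  Iter 2: R2 = 6 + 1 = 7
  Iter 3: R2 = 7 + 1 = 8
  Iter 4: R2 = 8 + 1 = 9
  Iter 5: R2 = 9 + 1 = 10
  Iter 6: R2 = 10 + 1 = 11
  Iter 7: R2 = 11 + 1 = 12
  Iter 8: R2 = 12 + 1 = 13
Final: R2 = 13

13


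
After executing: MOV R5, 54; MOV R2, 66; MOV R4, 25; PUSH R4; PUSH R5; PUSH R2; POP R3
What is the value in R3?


Stack trace (top is rightmost):
  MOV R5, 54  → R5 = 54
  MOV R2, 66  → R2 = 66
  MOV R4, 25  → R4 = 25
  PUSH R4  → stack: [25]
  PUSH R5  → stack: [25, 54]
  PUSH R2  → stack: [25, 54, 66]
  POP R3  → R3 = 66, stack: [25, 54]
Final: R3 = 66

66


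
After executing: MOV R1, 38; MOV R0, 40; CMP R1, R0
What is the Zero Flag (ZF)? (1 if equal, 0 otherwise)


Register state trace:
  MOV R1, 38  → R1 = 38
  MOV R0, 40  → R0 = 40
  CMP R1, R0  → computes 38 - 40 = -2
  Result is nonzero, so values are not equal
ZF = 0

0


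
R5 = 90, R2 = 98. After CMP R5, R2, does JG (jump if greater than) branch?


Trace:
  R5 = 90, R2 = 98
  CMP R5, R2  → compares 90 vs 98
  JG checks: is 90 greater than 98?
  90 < 98, so condition is false
Branch taken: No

No


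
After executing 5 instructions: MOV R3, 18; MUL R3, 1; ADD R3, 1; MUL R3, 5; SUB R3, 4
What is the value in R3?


Register state trace:
  MOV R3, 18  → R3 = 18
  MUL R3, 1  → R3 = 18 * 1 = 18
  ADD R3, 1  → R3 = 18 + 1 = 19
  MUL R3, 5  → R3 = 19 * 5 = 95
  SUB R3, 4  → R3 = 95 - 4 = 91
Final: R3 = 91

91


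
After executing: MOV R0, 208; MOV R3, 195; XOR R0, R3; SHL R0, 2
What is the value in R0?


Register state trace:
  MOV R0, 208  → R0 = 208 (0b11010000)
  MOV R3, 195  → R3 = 195 (0b11000011)
  XOR R0, R3  → R0 = 208 XOR 195 = 19 (0b00010011)
  SHL R0, 2  → R0 = 19 << 2 = 76
Final: R0 = 76

76


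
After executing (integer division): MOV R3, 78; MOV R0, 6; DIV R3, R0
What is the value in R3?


Register state trace:
  MOV R3, 78  → R3 = 78
  MOV R0, 6  → R0 = 6
  DIV R3, R0  → R3 = 78 // 6 = 13
Final: R3 = 13

13


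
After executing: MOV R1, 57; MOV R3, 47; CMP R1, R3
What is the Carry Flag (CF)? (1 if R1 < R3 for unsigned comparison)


Register state trace:
  MOV R1, 57  → R1 = 57
  MOV R3, 47  → R3 = 47
  CMP R1, R3  → unsigned 57 - 47: no borrow
  57 >= 47, so CF = 0
CF = 0

0


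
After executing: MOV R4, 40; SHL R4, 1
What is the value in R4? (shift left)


Register state trace:
  MOV R4, 40  → R4 = 40
  SHL R4, 1  → R4 = 40 << 1 = 40 * 2^1 = 80
Final: R4 = 80

80


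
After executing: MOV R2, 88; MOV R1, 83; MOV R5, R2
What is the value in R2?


Register state trace:
  MOV R2, 88  → R2 = 88
  MOV R1, 83  → R1 = 83
  MOV R5, R2  → R5 = 88
Final: R2 = 88

88


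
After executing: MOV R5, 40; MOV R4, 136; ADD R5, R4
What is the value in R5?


Register state trace:
  MOV R5, 40  → R5 = 40
  MOV R4, 136  → R4 = 136
  ADD R5, R4  → R5 = 40 + 136 = 176
Final: R5 = 176

176


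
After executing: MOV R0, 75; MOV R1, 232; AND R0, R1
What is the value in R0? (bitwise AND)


Register state trace:
  MOV R0, 75  → R0 = 75 (0b01001011)
  MOV R1, 232  → R1 = 232 (0b11101000)
  AND R0, R1  → R0 = 75 AND 232 = 72 (0b01001000)
Final: R0 = 72

72


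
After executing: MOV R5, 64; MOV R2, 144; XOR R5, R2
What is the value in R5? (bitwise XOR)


Register state trace:
  MOV R5, 64  → R5 = 64 (0b01000000)
  MOV R2, 144  → R2 = 144 (0b10010000)
  XOR R5, R2  → R5 = 64 XOR 144 = 208 (0b11010000)
Final: R5 = 208

208


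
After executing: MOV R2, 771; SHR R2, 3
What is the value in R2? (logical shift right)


Register state trace:
  MOV R2, 771  → R2 = 771
  SHR R2, 3  → R2 = 771 >> 3 = 771 // 2^3 = 96
Final: R2 = 96

96


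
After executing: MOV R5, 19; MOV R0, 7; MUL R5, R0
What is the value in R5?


Register state trace:
  MOV R5, 19  → R5 = 19
  MOV R0, 7  → R0 = 7
  MUL R5, R0  → R5 = 19 * 7 = 133
Final: R5 = 133

133


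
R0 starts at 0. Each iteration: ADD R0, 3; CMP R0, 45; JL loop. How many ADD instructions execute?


Loop trace (R0 starts at 0, target 45, step 3):
  ADD #1: R0 = 0 + 3 = 3  → 3 < 45, loop
  ADD #2: R0 = 3 + 3 = 6  → 6 < 45, loop
  ADD #3: R0 = 6 + 3 = 9  → 9 < 45, loop
  ADD #4: R0 = 9 + 3 = 12  → 12 < 45, loop
  ADD #5: R0 = 12 + 3 = 15  → 15 < 45, loop
  ADD #6: R0 = 15 + 3 = 18  → 18 < 45, loop
  ADD #7: R0 = 18 + 3 = 21  → 21 < 45, loop
  ADD #8: R0 = 21 + 3 = 24  → 24 < 45, loop
  ADD #9: R0 = 24 + 3 = 27  → 27 < 45, loop
  ADD #10: R0 = 27 + 3 = 30  → 30 < 45, loop
  ADD #11: R0 = 30 + 3 = 33  → 33 < 45, loop
  ADD #12: R0 = 33 + 3 = 36  → 36 < 45, loop
  ADD #13: R0 = 36 + 3 = 39  → 39 < 45, loop
  ADD #14: R0 = 39 + 3 = 42  → 42 < 45, loop
  ADD #15: R0 = 42 + 3 = 45  → 45 >= 45, exit
Total ADD instructions: 15

15


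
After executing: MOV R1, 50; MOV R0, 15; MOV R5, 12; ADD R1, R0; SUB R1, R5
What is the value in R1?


Register state trace:
  MOV R1, 50  → R1 = 50
  MOV R0, 15  → R0 = 15
  MOV R5, 12  → R5 = 12
  ADD R1, R0  → R1 = 50 + 15 = 65
  SUB R1, R5  → R1 = 65 - 12 = 53
Final: R1 = 53

53


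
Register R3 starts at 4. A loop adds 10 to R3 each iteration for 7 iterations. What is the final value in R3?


Starting value: R3 = 4
  Iter 1: R3 = 4 + 10 = 14
  Iter 2: R3 = 14 + 10 = 24
  Iter 3: R3 = 24 + 10 = 34
  Iter 4: R3 = 34 + 10 = 44
  Iter 5: R3 = 44 + 10 = 54
  Iter 6: R3 = 54 + 10 = 64
  Iter 7: R3 = 64 + 10 = 74
Final: R3 = 74

74


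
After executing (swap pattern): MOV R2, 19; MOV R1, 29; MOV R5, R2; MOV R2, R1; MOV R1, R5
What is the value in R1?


Register state trace (swap pattern):
  MOV R2, 19  → R2 = 19
  MOV R1, 29  → R1 = 29
  MOV R5, R2  → R5 = 19  (save R2)
  MOV R2, R1  → R2 = 29  (R2 gets R1's value)
  MOV R1, R5  → R1 = 19  (R1 gets saved value)
Final: R1 = 19

19


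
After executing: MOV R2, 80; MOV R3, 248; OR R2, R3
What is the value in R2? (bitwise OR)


Register state trace:
  MOV R2, 80  → R2 = 80 (0b01010000)
  MOV R3, 248  → R3 = 248 (0b11111000)
  OR R2, R3   → R2 = 80 OR 248 = 248 (0b11111000)
Final: R2 = 248

248


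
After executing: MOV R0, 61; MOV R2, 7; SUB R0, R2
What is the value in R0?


Register state trace:
  MOV R0, 61  → R0 = 61
  MOV R2, 7  → R2 = 7
  SUB R0, R2  → R0 = 61 - 7 = 54
Final: R0 = 54

54


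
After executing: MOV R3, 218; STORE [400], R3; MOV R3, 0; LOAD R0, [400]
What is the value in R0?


Register and memory trace:
  MOV R3, 218  → R3 = 218
  STORE [400], R3  → mem[400] = 218
  MOV R3, 0  → R3 = 0
  LOAD R0, [400]  → R0 = mem[400] = 218
Final: R0 = 218

218


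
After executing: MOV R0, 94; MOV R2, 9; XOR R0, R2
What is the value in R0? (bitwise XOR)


Register state trace:
  MOV R0, 94  → R0 = 94 (0b01011110)
  MOV R2, 9  → R2 = 9 (0b00001001)
  XOR R0, R2  → R0 = 94 XOR 9 = 87 (0b01010111)
Final: R0 = 87

87


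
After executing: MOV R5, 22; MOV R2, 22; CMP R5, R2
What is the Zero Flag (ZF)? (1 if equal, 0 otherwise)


Register state trace:
  MOV R5, 22  → R5 = 22
  MOV R2, 22  → R2 = 22
  CMP R5, R2  → computes 22 - 22 = 0
  Result is zero, so values are equal
ZF = 1

1


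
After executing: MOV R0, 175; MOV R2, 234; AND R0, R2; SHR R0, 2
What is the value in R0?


Register state trace:
  MOV R0, 175  → R0 = 175 (0b10101111)
  MOV R2, 234  → R2 = 234 (0b11101010)
  AND R0, R2  → R0 = 175 AND 234 = 170 (0b10101010)
  SHR R0, 2  → R0 = 170 >> 2 = 42
Final: R0 = 42

42


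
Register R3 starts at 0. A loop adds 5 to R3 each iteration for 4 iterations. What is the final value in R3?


Starting value: R3 = 0
  Iter 1: R3 = 0 + 5 = 5
  Iter 2: R3 = 5 + 5 = 10
  Iter 3: R3 = 10 + 5 = 15
  Iter 4: R3 = 15 + 5 = 20
Final: R3 = 20

20


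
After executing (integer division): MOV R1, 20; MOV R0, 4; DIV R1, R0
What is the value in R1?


Register state trace:
  MOV R1, 20  → R1 = 20
  MOV R0, 4  → R0 = 4
  DIV R1, R0  → R1 = 20 // 4 = 5
Final: R1 = 5

5


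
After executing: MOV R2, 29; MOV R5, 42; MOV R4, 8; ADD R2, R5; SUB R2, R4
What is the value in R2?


Register state trace:
  MOV R2, 29  → R2 = 29
  MOV R5, 42  → R5 = 42
  MOV R4, 8  → R4 = 8
  ADD R2, R5  → R2 = 29 + 42 = 71
  SUB R2, R4  → R2 = 71 - 8 = 63
Final: R2 = 63

63


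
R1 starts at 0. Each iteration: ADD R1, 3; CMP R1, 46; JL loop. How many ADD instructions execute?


Loop trace (R1 starts at 0, target 46, step 3):
  ADD #1: R1 = 0 + 3 = 3  → 3 < 46, loop
  ADD #2: R1 = 3 + 3 = 6  → 6 < 46, loop
  ADD #3: R1 = 6 + 3 = 9  → 9 < 46, loop
  ADD #4: R1 = 9 + 3 = 12  → 12 < 46, loop
  ADD #5: R1 = 12 + 3 = 15  → 15 < 46, loop
  ADD #6: R1 = 15 + 3 = 18  → 18 < 46, loop
  ADD #7: R1 = 18 + 3 = 21  → 21 < 46, loop
  ADD #8: R1 = 21 + 3 = 24  → 24 < 46, loop
  ADD #9: R1 = 24 + 3 = 27  → 27 < 46, loop
  ADD #10: R1 = 27 + 3 = 30  → 30 < 46, loop
  ADD #11: R1 = 30 + 3 = 33  → 33 < 46, loop
  ADD #12: R1 = 33 + 3 = 36  → 36 < 46, loop
  ADD #13: R1 = 36 + 3 = 39  → 39 < 46, loop
  ADD #14: R1 = 39 + 3 = 42  → 42 < 46, loop
  ADD #15: R1 = 42 + 3 = 45  → 45 < 46, loop
  ADD #16: R1 = 45 + 3 = 48  → 48 >= 46, exit
Total ADD instructions: 16

16


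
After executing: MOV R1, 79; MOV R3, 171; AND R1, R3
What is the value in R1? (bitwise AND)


Register state trace:
  MOV R1, 79  → R1 = 79 (0b01001111)
  MOV R3, 171  → R3 = 171 (0b10101011)
  AND R1, R3  → R1 = 79 AND 171 = 11 (0b00001011)
Final: R1 = 11

11


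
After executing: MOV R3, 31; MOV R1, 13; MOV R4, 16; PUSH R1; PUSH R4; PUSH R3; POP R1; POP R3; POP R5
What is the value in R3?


Stack trace (top is rightmost):
  MOV R3, 31  → R3 = 31
  MOV R1, 13  → R1 = 13
  MOV R4, 16  → R4 = 16
  PUSH R1  → stack: [13]
  PUSH R4  → stack: [13, 16]
  PUSH R3  → stack: [13, 16, 31]
  POP R1  → R1 = 31, stack: [13, 16]
  POP R3  → R3 = 16, stack: [13]
  POP R5  → R5 = 13, stack: []
Final: R3 = 16

16


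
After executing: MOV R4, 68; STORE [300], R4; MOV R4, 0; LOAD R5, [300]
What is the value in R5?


Register and memory trace:
  MOV R4, 68  → R4 = 68
  STORE [300], R4  → mem[300] = 68
  MOV R4, 0  → R4 = 0
  LOAD R5, [300]  → R5 = mem[300] = 68
Final: R5 = 68

68


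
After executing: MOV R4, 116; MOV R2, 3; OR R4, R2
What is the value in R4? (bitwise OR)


Register state trace:
  MOV R4, 116  → R4 = 116 (0b01110100)
  MOV R2, 3  → R2 = 3 (0b00000011)
  OR R4, R2   → R4 = 116 OR 3 = 119 (0b01110111)
Final: R4 = 119

119


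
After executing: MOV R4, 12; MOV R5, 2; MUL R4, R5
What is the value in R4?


Register state trace:
  MOV R4, 12  → R4 = 12
  MOV R5, 2  → R5 = 2
  MUL R4, R5  → R4 = 12 * 2 = 24
Final: R4 = 24

24


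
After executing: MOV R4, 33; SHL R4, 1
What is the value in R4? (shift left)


Register state trace:
  MOV R4, 33  → R4 = 33
  SHL R4, 1  → R4 = 33 << 1 = 33 * 2^1 = 66
Final: R4 = 66

66


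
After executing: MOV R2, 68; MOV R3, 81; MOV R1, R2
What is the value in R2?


Register state trace:
  MOV R2, 68  → R2 = 68
  MOV R3, 81  → R3 = 81
  MOV R1, R2  → R1 = 68
Final: R2 = 68

68


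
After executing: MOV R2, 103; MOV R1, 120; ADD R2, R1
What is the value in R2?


Register state trace:
  MOV R2, 103  → R2 = 103
  MOV R1, 120  → R1 = 120
  ADD R2, R1  → R2 = 103 + 120 = 223
Final: R2 = 223

223


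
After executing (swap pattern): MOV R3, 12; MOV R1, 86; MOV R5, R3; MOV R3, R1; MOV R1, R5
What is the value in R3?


Register state trace (swap pattern):
  MOV R3, 12  → R3 = 12
  MOV R1, 86  → R1 = 86
  MOV R5, R3  → R5 = 12  (save R3)
  MOV R3, R1  → R3 = 86  (R3 gets R1's value)
  MOV R1, R5  → R1 = 12  (R1 gets saved value)
Final: R3 = 86

86


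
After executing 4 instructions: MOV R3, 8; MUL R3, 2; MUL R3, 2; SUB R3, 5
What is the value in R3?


Register state trace:
  MOV R3, 8  → R3 = 8
  MUL R3, 2  → R3 = 8 * 2 = 16
  MUL R3, 2  → R3 = 16 * 2 = 32
  SUB R3, 5  → R3 = 32 - 5 = 27
Final: R3 = 27

27


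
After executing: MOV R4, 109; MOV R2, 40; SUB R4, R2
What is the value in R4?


Register state trace:
  MOV R4, 109  → R4 = 109
  MOV R2, 40  → R2 = 40
  SUB R4, R2  → R4 = 109 - 40 = 69
Final: R4 = 69

69


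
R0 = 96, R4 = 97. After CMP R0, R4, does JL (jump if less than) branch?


Trace:
  R0 = 96, R4 = 97
  CMP R0, R4  → compares 96 vs 97
  JL checks: is 96 less than 97?
  96 < 97, so condition is true
Branch taken: Yes

Yes


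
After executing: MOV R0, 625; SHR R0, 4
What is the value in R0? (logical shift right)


Register state trace:
  MOV R0, 625  → R0 = 625
  SHR R0, 4  → R0 = 625 >> 4 = 625 // 2^4 = 39
Final: R0 = 39

39


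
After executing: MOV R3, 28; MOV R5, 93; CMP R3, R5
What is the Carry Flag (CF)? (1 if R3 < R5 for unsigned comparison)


Register state trace:
  MOV R3, 28  → R3 = 28
  MOV R5, 93  → R5 = 93
  CMP R3, R5  → unsigned 28 - 93: borrow occurs
  28 < 93, so CF = 1
CF = 1

1


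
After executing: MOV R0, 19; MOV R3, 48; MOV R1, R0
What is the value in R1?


Register state trace:
  MOV R0, 19  → R0 = 19
  MOV R3, 48  → R3 = 48
  MOV R1, R0  → R1 = 19
Final: R1 = 19

19


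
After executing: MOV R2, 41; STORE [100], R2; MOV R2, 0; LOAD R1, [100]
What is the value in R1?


Register and memory trace:
  MOV R2, 41  → R2 = 41
  STORE [100], R2  → mem[100] = 41
  MOV R2, 0  → R2 = 0
  LOAD R1, [100]  → R1 = mem[100] = 41
Final: R1 = 41

41


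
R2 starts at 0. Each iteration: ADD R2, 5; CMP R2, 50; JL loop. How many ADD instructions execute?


Loop trace (R2 starts at 0, target 50, step 5):
  ADD #1: R2 = 0 + 5 = 5  → 5 < 50, loop
  ADD #2: R2 = 5 + 5 = 10  → 10 < 50, loop
  ADD #3: R2 = 10 + 5 = 15  → 15 < 50, loop
  ADD #4: R2 = 15 + 5 = 20  → 20 < 50, loop
  ADD #5: R2 = 20 + 5 = 25  → 25 < 50, loop
  ADD #6: R2 = 25 + 5 = 30  → 30 < 50, loop
  ADD #7: R2 = 30 + 5 = 35  → 35 < 50, loop
  ADD #8: R2 = 35 + 5 = 40  → 40 < 50, loop
  ADD #9: R2 = 40 + 5 = 45  → 45 < 50, loop
  ADD #10: R2 = 45 + 5 = 50  → 50 >= 50, exit
Total ADD instructions: 10

10


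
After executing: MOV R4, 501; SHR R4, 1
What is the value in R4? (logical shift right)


Register state trace:
  MOV R4, 501  → R4 = 501
  SHR R4, 1  → R4 = 501 >> 1 = 501 // 2^1 = 250
Final: R4 = 250

250


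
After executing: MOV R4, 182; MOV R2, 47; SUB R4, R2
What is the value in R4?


Register state trace:
  MOV R4, 182  → R4 = 182
  MOV R2, 47  → R2 = 47
  SUB R4, R2  → R4 = 182 - 47 = 135
Final: R4 = 135

135


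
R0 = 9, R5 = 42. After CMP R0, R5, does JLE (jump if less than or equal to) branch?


Trace:
  R0 = 9, R5 = 42
  CMP R0, R5  → compares 9 vs 42
  JLE checks: is 9 less than or equal to 42?
  9 < 42, so condition is true
Branch taken: Yes

Yes


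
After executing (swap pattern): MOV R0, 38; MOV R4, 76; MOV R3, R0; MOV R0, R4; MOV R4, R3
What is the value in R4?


Register state trace (swap pattern):
  MOV R0, 38  → R0 = 38
  MOV R4, 76  → R4 = 76
  MOV R3, R0  → R3 = 38  (save R0)
  MOV R0, R4  → R0 = 76  (R0 gets R4's value)
  MOV R4, R3  → R4 = 38  (R4 gets saved value)
Final: R4 = 38

38


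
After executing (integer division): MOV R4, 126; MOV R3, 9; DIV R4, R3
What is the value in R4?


Register state trace:
  MOV R4, 126  → R4 = 126
  MOV R3, 9  → R3 = 9
  DIV R4, R3  → R4 = 126 // 9 = 14
Final: R4 = 14

14
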